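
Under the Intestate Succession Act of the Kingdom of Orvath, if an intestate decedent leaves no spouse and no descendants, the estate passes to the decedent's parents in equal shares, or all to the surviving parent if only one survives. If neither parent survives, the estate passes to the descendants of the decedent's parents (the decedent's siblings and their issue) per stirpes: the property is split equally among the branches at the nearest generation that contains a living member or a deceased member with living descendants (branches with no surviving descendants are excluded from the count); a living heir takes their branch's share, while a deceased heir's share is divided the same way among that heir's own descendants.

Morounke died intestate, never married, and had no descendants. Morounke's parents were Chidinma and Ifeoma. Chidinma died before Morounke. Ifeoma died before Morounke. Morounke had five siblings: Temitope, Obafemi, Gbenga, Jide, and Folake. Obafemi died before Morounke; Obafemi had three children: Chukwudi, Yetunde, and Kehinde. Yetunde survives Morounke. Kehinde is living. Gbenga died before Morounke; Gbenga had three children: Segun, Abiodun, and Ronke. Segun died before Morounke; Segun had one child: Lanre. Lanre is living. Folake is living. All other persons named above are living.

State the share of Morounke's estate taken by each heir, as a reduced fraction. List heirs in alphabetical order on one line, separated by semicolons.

Abiodun 1/15; Chukwudi 1/15; Folake 1/5; Jide 1/5; Kehinde 1/15; Lanre 1/15; Ronke 1/15; Temitope 1/5; Yetunde 1/15

Neither parent survives and there are no descendants, so the estate passes to Morounke's siblings and their issue per stirpes.
The estate is divided into 5 equal shares of 1/5 among Temitope, Obafemi, Gbenga, Jide, Folake.
Temitope is living and takes 1/5.
Obafemi predeceased; the 1/5 allotted to Obafemi's branch passes to Obafemi's issue by representation.
The 1/5 is divided into 3 equal shares of 1/15 among Chukwudi, Yetunde, Kehinde.
Chukwudi is living and takes 1/15.
Yetunde is living and takes 1/15.
Kehinde is living and takes 1/15.
Gbenga predeceased; the 1/5 allotted to Gbenga's branch passes to Gbenga's issue by representation.
The 1/5 is divided into 3 equal shares of 1/15 among Segun, Abiodun, Ronke.
Segun predeceased; the 1/15 allotted to Segun's branch passes to Segun's issue by representation.
Lanre is the sole taker at this level and receives the full 1/15.
Abiodun is living and takes 1/15.
Ronke is living and takes 1/15.
Jide is living and takes 1/5.
Folake is living and takes 1/5.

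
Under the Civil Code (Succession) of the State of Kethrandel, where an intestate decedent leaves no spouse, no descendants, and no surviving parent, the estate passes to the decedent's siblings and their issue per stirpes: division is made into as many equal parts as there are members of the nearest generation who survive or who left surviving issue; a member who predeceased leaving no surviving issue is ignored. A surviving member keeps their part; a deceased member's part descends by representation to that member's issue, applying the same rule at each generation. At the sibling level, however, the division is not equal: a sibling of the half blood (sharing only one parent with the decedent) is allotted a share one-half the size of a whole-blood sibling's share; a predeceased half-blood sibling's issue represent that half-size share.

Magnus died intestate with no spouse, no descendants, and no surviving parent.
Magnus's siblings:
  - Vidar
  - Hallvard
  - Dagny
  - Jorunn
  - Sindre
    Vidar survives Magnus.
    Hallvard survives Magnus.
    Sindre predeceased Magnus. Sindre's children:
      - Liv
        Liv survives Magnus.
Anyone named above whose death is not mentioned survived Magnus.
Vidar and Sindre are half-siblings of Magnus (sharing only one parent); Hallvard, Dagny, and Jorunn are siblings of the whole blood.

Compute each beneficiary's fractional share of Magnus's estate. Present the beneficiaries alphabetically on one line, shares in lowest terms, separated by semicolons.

Dagny 1/4; Hallvard 1/4; Jorunn 1/4; Liv 1/8; Vidar 1/8

No spouse, descendants, or parent survives, so the estate passes to Magnus's siblings per stirpes.
Half-blood siblings count for one-half the weight of whole-blood siblings at the initial division.
Dividing 1 in proportion to weights (total weight 4): Vidar (weight 1/2) → 1/8; Hallvard (weight 1) → 1/4; Dagny (weight 1) → 1/4; Jorunn (weight 1) → 1/4; Sindre (weight 1/2) → 1/8.
Vidar is living and takes 1/8.
Hallvard is living and takes 1/4.
Dagny is living and takes 1/4.
Jorunn is living and takes 1/4.
Sindre predeceased; the 1/8 allotted to Sindre's branch passes to Sindre's issue by representation.
Liv is the sole taker at this level and receives the full 1/8.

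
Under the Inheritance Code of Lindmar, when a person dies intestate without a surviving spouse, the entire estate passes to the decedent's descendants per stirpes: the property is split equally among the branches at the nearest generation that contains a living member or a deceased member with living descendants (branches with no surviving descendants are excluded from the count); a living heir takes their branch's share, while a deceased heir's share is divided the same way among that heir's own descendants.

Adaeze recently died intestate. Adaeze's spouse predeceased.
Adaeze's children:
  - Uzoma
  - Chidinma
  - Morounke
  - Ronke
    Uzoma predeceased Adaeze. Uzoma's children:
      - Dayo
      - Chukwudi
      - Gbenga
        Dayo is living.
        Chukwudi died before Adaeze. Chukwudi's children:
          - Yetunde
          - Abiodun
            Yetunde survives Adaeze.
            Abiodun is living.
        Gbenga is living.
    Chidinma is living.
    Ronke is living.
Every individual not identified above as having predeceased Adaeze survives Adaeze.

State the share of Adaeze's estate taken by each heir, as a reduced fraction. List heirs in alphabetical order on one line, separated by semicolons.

There is no surviving spouse, so the entire estate passes to Adaeze's descendants per stirpes.
The estate is divided into 4 equal shares of 1/4 among Uzoma, Chidinma, Morounke, Ronke.
Uzoma predeceased; the 1/4 allotted to Uzoma's branch passes to Uzoma's issue by representation.
The 1/4 is divided into 3 equal shares of 1/12 among Dayo, Chukwudi, Gbenga.
Dayo is living and takes 1/12.
Chukwudi predeceased; the 1/12 allotted to Chukwudi's branch passes to Chukwudi's issue by representation.
The 1/12 is divided into 2 equal shares of 1/24 among Yetunde, Abiodun.
Yetunde is living and takes 1/24.
Abiodun is living and takes 1/24.
Gbenga is living and takes 1/12.
Chidinma is living and takes 1/4.
Morounke is living and takes 1/4.
Ronke is living and takes 1/4.

Abiodun 1/24; Chidinma 1/4; Dayo 1/12; Gbenga 1/12; Morounke 1/4; Ronke 1/4; Yetunde 1/24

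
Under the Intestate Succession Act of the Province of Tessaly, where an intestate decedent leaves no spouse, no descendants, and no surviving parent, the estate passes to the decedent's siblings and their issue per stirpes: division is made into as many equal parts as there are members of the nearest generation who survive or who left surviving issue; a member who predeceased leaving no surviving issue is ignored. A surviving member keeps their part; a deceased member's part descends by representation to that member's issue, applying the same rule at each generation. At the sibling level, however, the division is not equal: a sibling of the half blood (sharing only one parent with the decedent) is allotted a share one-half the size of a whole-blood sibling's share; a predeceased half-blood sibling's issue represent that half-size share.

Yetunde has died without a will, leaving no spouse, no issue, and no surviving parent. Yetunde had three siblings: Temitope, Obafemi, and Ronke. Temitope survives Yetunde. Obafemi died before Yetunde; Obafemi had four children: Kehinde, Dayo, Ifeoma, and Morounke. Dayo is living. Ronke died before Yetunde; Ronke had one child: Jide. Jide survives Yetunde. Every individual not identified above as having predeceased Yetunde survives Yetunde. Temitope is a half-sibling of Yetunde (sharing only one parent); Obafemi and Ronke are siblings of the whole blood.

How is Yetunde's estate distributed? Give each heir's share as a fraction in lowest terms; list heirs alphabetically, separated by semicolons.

Dayo 1/10; Ifeoma 1/10; Jide 2/5; Kehinde 1/10; Morounke 1/10; Temitope 1/5

No spouse, descendants, or parent survives, so the estate passes to Yetunde's siblings per stirpes.
Half-blood siblings count for one-half the weight of whole-blood siblings at the initial division.
Dividing 1 in proportion to weights (total weight 5/2): Temitope (weight 1/2) → 1/5; Obafemi (weight 1) → 2/5; Ronke (weight 1) → 2/5.
Temitope is living and takes 1/5.
Obafemi predeceased; the 2/5 allotted to Obafemi's branch passes to Obafemi's issue by representation.
The 2/5 is divided into 4 equal shares of 1/10 among Kehinde, Dayo, Ifeoma, Morounke.
Kehinde is living and takes 1/10.
Dayo is living and takes 1/10.
Ifeoma is living and takes 1/10.
Morounke is living and takes 1/10.
Ronke predeceased; the 2/5 allotted to Ronke's branch passes to Ronke's issue by representation.
Jide is the sole taker at this level and receives the full 2/5.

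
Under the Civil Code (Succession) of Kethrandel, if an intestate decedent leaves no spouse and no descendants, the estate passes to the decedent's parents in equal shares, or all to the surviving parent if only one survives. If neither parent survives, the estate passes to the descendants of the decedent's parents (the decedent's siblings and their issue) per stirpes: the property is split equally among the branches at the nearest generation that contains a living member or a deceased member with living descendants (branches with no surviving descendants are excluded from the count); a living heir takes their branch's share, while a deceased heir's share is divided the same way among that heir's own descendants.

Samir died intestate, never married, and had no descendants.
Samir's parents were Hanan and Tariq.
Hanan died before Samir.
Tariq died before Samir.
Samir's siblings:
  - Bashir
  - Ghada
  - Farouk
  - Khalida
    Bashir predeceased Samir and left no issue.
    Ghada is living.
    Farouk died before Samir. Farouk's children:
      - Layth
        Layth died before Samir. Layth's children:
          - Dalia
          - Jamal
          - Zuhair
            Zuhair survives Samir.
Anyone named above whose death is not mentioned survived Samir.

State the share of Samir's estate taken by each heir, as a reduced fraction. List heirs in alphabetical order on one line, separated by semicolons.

Neither parent survives and there are no descendants, so the estate passes to Samir's siblings and their issue per stirpes.
Bashir left no surviving issue, so that branch lapses and is disregarded.
The estate is divided into 3 equal shares of 1/3 among Ghada, Farouk, Khalida.
Ghada is living and takes 1/3.
Farouk predeceased; the 1/3 allotted to Farouk's branch passes to Farouk's issue by representation.
Layth's line is the sole branch at this level, so the full 1/3 passes to Layth's issue by representation.
The 1/3 is divided into 3 equal shares of 1/9 among Dalia, Jamal, Zuhair.
Dalia is living and takes 1/9.
Jamal is living and takes 1/9.
Zuhair is living and takes 1/9.
Khalida is living and takes 1/3.

Dalia 1/9; Ghada 1/3; Jamal 1/9; Khalida 1/3; Zuhair 1/9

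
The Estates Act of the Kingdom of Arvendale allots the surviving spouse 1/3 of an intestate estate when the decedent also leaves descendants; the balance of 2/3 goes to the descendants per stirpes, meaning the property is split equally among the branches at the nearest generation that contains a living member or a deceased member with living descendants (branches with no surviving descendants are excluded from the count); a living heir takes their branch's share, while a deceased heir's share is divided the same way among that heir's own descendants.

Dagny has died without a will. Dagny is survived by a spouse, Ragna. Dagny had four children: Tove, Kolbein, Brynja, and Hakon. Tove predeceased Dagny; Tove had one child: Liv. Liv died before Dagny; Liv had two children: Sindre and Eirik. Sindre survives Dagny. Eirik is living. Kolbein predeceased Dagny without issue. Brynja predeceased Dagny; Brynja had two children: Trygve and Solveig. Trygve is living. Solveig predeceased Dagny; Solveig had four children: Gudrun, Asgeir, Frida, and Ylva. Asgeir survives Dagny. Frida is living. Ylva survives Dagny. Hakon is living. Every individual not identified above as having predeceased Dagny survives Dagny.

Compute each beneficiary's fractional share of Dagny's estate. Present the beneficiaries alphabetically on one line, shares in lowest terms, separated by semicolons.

Ragna, as surviving spouse, takes 1/3.
The remaining 2/3 passes to Dagny's descendants per stirpes.
Kolbein left no surviving issue, so that branch lapses and is disregarded.
The 2/3 is divided into 3 equal shares of 2/9 among Tove, Brynja, Hakon.
Tove predeceased; the 2/9 allotted to Tove's branch passes to Tove's issue by representation.
Liv's line is the sole branch at this level, so the full 2/9 passes to Liv's issue by representation.
The 2/9 is divided into 2 equal shares of 1/9 among Sindre, Eirik.
Sindre is living and takes 1/9.
Eirik is living and takes 1/9.
Brynja predeceased; the 2/9 allotted to Brynja's branch passes to Brynja's issue by representation.
The 2/9 is divided into 2 equal shares of 1/9 among Trygve, Solveig.
Trygve is living and takes 1/9.
Solveig predeceased; the 1/9 allotted to Solveig's branch passes to Solveig's issue by representation.
The 1/9 is divided into 4 equal shares of 1/36 among Gudrun, Asgeir, Frida, Ylva.
Gudrun is living and takes 1/36.
Asgeir is living and takes 1/36.
Frida is living and takes 1/36.
Ylva is living and takes 1/36.
Hakon is living and takes 2/9.

Asgeir 1/36; Eirik 1/9; Frida 1/36; Gudrun 1/36; Hakon 2/9; Ragna 1/3; Sindre 1/9; Trygve 1/9; Ylva 1/36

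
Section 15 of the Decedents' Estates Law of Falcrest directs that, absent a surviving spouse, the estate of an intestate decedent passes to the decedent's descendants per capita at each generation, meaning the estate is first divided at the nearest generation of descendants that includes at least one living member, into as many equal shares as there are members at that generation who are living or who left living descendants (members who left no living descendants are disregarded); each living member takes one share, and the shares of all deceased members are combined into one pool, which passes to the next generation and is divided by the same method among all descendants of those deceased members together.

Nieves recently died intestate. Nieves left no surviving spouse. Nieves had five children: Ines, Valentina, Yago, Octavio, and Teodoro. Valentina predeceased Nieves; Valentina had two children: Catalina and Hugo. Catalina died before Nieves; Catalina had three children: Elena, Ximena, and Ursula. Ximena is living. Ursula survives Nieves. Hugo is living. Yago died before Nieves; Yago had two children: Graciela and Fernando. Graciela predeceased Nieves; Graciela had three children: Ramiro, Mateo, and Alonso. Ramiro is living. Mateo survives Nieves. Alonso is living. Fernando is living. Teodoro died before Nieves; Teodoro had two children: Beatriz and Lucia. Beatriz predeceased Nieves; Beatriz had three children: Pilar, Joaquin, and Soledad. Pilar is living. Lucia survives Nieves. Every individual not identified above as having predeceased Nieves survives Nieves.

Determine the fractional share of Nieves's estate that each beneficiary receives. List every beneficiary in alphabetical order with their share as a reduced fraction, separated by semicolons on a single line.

There is no surviving spouse, so the entire estate passes to Nieves's descendants per capita at each generation.
At generation 1 (Ines, Valentina, Yago, Octavio, Teodoro) there are 5 shares of (1)/5 = 1/5 each.
Living: Ines and Octavio — each takes 1/5.
Deceased: Valentina, Yago, and Teodoro. Their combined 3/5 is pooled and carried to generation 2.
At generation 2 (Catalina, Hugo, Graciela, Fernando, Beatriz, Lucia) there are 6 shares of (3/5)/6 = 1/10 each.
Living: Hugo, Fernando, and Lucia — each takes 1/10.
Deceased: Catalina, Graciela, and Beatriz. Their combined 3/10 is pooled and carried to generation 3.
At generation 3 (Elena, Ximena, Ursula, Ramiro, Mateo, Alonso, Pilar, Joaquin, Soledad) there are 9 shares of (3/10)/9 = 1/30 each.
Living: Elena, Ximena, Ursula, Ramiro, Mateo, Alonso, Pilar, Joaquin, and Soledad — each takes 1/30.

Alonso 1/30; Elena 1/30; Fernando 1/10; Hugo 1/10; Ines 1/5; Joaquin 1/30; Lucia 1/10; Mateo 1/30; Octavio 1/5; Pilar 1/30; Ramiro 1/30; Soledad 1/30; Ursula 1/30; Ximena 1/30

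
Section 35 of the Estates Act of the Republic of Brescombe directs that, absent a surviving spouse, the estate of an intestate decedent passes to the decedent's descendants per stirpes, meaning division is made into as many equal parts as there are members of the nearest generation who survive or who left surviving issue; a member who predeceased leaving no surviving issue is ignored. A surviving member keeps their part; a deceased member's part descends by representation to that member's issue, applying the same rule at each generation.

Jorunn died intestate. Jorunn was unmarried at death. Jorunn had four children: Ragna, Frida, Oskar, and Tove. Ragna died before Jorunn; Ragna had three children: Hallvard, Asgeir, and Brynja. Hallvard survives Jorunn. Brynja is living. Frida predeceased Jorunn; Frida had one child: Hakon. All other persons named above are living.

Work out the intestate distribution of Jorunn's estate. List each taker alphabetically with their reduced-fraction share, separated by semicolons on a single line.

Asgeir 1/12; Brynja 1/12; Hakon 1/4; Hallvard 1/12; Oskar 1/4; Tove 1/4

There is no surviving spouse, so the entire estate passes to Jorunn's descendants per stirpes.
The estate is divided into 4 equal shares of 1/4 among Ragna, Frida, Oskar, Tove.
Ragna predeceased; the 1/4 allotted to Ragna's branch passes to Ragna's issue by representation.
The 1/4 is divided into 3 equal shares of 1/12 among Hallvard, Asgeir, Brynja.
Hallvard is living and takes 1/12.
Asgeir is living and takes 1/12.
Brynja is living and takes 1/12.
Frida predeceased; the 1/4 allotted to Frida's branch passes to Frida's issue by representation.
Hakon is the sole taker at this level and receives the full 1/4.
Oskar is living and takes 1/4.
Tove is living and takes 1/4.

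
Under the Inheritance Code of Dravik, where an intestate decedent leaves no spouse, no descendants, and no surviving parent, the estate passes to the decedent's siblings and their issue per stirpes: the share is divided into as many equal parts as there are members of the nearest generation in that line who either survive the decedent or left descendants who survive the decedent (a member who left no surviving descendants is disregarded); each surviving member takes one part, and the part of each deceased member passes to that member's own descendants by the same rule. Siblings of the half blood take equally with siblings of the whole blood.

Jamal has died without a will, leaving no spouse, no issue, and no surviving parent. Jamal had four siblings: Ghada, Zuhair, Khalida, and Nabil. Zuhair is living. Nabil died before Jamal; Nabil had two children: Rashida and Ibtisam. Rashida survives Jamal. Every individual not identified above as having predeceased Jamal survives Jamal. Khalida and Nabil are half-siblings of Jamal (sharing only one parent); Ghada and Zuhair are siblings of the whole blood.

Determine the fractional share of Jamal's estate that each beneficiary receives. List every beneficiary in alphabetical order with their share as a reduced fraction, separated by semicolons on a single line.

Ghada 1/4; Ibtisam 1/8; Khalida 1/4; Rashida 1/8; Zuhair 1/4

No spouse, descendants, or parent survives, so the estate passes to Jamal's siblings per stirpes.
Half-blood and whole-blood siblings take equally under the stated rule.
The estate is divided into 4 equal shares of 1/4 among Ghada, Zuhair, Khalida, Nabil.
Ghada is living and takes 1/4.
Zuhair is living and takes 1/4.
Khalida is living and takes 1/4.
Nabil predeceased; the 1/4 allotted to Nabil's branch passes to Nabil's issue by representation.
The 1/4 is divided into 2 equal shares of 1/8 among Rashida, Ibtisam.
Rashida is living and takes 1/8.
Ibtisam is living and takes 1/8.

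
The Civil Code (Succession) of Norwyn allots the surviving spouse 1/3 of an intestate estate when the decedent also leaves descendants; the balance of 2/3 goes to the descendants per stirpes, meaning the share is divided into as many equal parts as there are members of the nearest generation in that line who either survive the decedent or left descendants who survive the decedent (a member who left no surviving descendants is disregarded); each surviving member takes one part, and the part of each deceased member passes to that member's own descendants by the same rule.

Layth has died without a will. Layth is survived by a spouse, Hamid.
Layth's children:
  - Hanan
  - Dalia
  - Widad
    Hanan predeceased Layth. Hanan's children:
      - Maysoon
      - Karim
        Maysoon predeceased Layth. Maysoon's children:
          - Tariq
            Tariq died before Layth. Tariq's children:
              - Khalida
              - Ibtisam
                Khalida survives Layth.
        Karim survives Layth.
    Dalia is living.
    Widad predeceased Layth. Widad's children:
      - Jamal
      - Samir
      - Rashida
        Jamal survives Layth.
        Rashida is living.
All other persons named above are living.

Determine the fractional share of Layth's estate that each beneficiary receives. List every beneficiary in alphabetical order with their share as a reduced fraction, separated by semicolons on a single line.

Hamid, as surviving spouse, takes 1/3.
The remaining 2/3 passes to Layth's descendants per stirpes.
The 2/3 is divided into 3 equal shares of 2/9 among Hanan, Dalia, Widad.
Hanan predeceased; the 2/9 allotted to Hanan's branch passes to Hanan's issue by representation.
The 2/9 is divided into 2 equal shares of 1/9 among Maysoon, Karim.
Maysoon predeceased; the 1/9 allotted to Maysoon's branch passes to Maysoon's issue by representation.
Tariq's line is the sole branch at this level, so the full 1/9 passes to Tariq's issue by representation.
The 1/9 is divided into 2 equal shares of 1/18 among Khalida, Ibtisam.
Khalida is living and takes 1/18.
Ibtisam is living and takes 1/18.
Karim is living and takes 1/9.
Dalia is living and takes 2/9.
Widad predeceased; the 2/9 allotted to Widad's branch passes to Widad's issue by representation.
The 2/9 is divided into 3 equal shares of 2/27 among Jamal, Samir, Rashida.
Jamal is living and takes 2/27.
Samir is living and takes 2/27.
Rashida is living and takes 2/27.

Dalia 2/9; Hamid 1/3; Ibtisam 1/18; Jamal 2/27; Karim 1/9; Khalida 1/18; Rashida 2/27; Samir 2/27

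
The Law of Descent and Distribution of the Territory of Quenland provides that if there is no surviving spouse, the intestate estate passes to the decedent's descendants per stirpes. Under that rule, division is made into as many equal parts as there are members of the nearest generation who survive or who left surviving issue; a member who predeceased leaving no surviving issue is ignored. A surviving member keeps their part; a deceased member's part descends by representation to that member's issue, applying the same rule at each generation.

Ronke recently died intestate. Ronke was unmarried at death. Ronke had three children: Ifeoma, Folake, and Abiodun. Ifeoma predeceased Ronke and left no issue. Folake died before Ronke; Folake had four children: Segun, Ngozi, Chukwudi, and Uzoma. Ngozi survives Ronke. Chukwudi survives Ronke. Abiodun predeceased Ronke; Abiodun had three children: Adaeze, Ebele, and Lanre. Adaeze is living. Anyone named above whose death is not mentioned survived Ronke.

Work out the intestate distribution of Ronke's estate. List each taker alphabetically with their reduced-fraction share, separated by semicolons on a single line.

There is no surviving spouse, so the entire estate passes to Ronke's descendants per stirpes.
Ifeoma left no surviving issue, so that branch lapses and is disregarded.
The estate is divided into 2 equal shares of 1/2 among Folake, Abiodun.
Folake predeceased; the 1/2 allotted to Folake's branch passes to Folake's issue by representation.
The 1/2 is divided into 4 equal shares of 1/8 among Segun, Ngozi, Chukwudi, Uzoma.
Segun is living and takes 1/8.
Ngozi is living and takes 1/8.
Chukwudi is living and takes 1/8.
Uzoma is living and takes 1/8.
Abiodun predeceased; the 1/2 allotted to Abiodun's branch passes to Abiodun's issue by representation.
The 1/2 is divided into 3 equal shares of 1/6 among Adaeze, Ebele, Lanre.
Adaeze is living and takes 1/6.
Ebele is living and takes 1/6.
Lanre is living and takes 1/6.

Adaeze 1/6; Chukwudi 1/8; Ebele 1/6; Lanre 1/6; Ngozi 1/8; Segun 1/8; Uzoma 1/8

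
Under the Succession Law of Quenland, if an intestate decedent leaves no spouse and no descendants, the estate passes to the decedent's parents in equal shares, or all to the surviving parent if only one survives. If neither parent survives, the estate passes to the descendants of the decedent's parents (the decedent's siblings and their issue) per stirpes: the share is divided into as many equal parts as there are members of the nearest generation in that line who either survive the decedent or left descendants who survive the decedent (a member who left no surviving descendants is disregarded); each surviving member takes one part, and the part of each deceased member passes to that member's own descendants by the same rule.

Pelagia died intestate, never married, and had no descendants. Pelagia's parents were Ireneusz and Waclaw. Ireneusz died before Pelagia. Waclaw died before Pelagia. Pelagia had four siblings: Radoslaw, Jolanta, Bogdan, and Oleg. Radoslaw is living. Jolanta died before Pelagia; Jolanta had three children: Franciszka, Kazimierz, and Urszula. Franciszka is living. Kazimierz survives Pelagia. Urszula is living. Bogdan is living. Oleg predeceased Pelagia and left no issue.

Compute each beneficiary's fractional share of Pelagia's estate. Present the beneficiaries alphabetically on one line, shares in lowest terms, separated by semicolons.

Neither parent survives and there are no descendants, so the estate passes to Pelagia's siblings and their issue per stirpes.
Oleg left no surviving issue, so that branch lapses and is disregarded.
The estate is divided into 3 equal shares of 1/3 among Radoslaw, Jolanta, Bogdan.
Radoslaw is living and takes 1/3.
Jolanta predeceased; the 1/3 allotted to Jolanta's branch passes to Jolanta's issue by representation.
The 1/3 is divided into 3 equal shares of 1/9 among Franciszka, Kazimierz, Urszula.
Franciszka is living and takes 1/9.
Kazimierz is living and takes 1/9.
Urszula is living and takes 1/9.
Bogdan is living and takes 1/3.

Bogdan 1/3; Franciszka 1/9; Kazimierz 1/9; Radoslaw 1/3; Urszula 1/9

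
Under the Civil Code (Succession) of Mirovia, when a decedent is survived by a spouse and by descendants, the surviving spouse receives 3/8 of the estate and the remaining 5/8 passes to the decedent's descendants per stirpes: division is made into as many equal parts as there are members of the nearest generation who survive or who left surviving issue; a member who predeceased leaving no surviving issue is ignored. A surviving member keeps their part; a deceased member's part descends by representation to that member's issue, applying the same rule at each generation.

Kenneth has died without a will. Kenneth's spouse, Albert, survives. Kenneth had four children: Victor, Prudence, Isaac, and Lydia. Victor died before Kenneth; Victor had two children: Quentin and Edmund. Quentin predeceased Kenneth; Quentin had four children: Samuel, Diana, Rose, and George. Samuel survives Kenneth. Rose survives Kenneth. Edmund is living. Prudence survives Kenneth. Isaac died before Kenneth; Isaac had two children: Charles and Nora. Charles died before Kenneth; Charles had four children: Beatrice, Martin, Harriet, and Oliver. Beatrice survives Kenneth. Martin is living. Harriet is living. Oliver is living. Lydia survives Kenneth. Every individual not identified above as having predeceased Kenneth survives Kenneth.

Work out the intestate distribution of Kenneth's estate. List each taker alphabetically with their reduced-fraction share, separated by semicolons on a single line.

Albert 3/8; Beatrice 5/256; Diana 5/256; Edmund 5/64; George 5/256; Harriet 5/256; Lydia 5/32; Martin 5/256; Nora 5/64; Oliver 5/256; Prudence 5/32; Rose 5/256; Samuel 5/256

Albert, as surviving spouse, takes 3/8.
The remaining 5/8 passes to Kenneth's descendants per stirpes.
The 5/8 is divided into 4 equal shares of 5/32 among Victor, Prudence, Isaac, Lydia.
Victor predeceased; the 5/32 allotted to Victor's branch passes to Victor's issue by representation.
The 5/32 is divided into 2 equal shares of 5/64 among Quentin, Edmund.
Quentin predeceased; the 5/64 allotted to Quentin's branch passes to Quentin's issue by representation.
The 5/64 is divided into 4 equal shares of 5/256 among Samuel, Diana, Rose, George.
Samuel is living and takes 5/256.
Diana is living and takes 5/256.
Rose is living and takes 5/256.
George is living and takes 5/256.
Edmund is living and takes 5/64.
Prudence is living and takes 5/32.
Isaac predeceased; the 5/32 allotted to Isaac's branch passes to Isaac's issue by representation.
The 5/32 is divided into 2 equal shares of 5/64 among Charles, Nora.
Charles predeceased; the 5/64 allotted to Charles's branch passes to Charles's issue by representation.
The 5/64 is divided into 4 equal shares of 5/256 among Beatrice, Martin, Harriet, Oliver.
Beatrice is living and takes 5/256.
Martin is living and takes 5/256.
Harriet is living and takes 5/256.
Oliver is living and takes 5/256.
Nora is living and takes 5/64.
Lydia is living and takes 5/32.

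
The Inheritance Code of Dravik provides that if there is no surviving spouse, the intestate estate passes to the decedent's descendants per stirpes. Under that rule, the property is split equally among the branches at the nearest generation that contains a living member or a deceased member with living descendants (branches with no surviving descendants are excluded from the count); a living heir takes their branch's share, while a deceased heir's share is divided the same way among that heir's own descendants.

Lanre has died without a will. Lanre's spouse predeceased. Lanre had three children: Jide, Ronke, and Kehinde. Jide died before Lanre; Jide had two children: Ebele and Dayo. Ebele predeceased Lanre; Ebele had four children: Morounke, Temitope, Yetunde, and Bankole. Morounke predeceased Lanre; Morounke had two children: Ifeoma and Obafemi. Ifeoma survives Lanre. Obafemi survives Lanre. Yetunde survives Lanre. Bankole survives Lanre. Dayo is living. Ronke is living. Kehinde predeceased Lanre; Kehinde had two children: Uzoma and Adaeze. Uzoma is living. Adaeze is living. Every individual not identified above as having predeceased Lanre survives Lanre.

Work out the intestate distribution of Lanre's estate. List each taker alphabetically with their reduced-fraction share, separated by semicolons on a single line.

There is no surviving spouse, so the entire estate passes to Lanre's descendants per stirpes.
The estate is divided into 3 equal shares of 1/3 among Jide, Ronke, Kehinde.
Jide predeceased; the 1/3 allotted to Jide's branch passes to Jide's issue by representation.
The 1/3 is divided into 2 equal shares of 1/6 among Ebele, Dayo.
Ebele predeceased; the 1/6 allotted to Ebele's branch passes to Ebele's issue by representation.
The 1/6 is divided into 4 equal shares of 1/24 among Morounke, Temitope, Yetunde, Bankole.
Morounke predeceased; the 1/24 allotted to Morounke's branch passes to Morounke's issue by representation.
The 1/24 is divided into 2 equal shares of 1/48 among Ifeoma, Obafemi.
Ifeoma is living and takes 1/48.
Obafemi is living and takes 1/48.
Temitope is living and takes 1/24.
Yetunde is living and takes 1/24.
Bankole is living and takes 1/24.
Dayo is living and takes 1/6.
Ronke is living and takes 1/3.
Kehinde predeceased; the 1/3 allotted to Kehinde's branch passes to Kehinde's issue by representation.
The 1/3 is divided into 2 equal shares of 1/6 among Uzoma, Adaeze.
Uzoma is living and takes 1/6.
Adaeze is living and takes 1/6.

Adaeze 1/6; Bankole 1/24; Dayo 1/6; Ifeoma 1/48; Obafemi 1/48; Ronke 1/3; Temitope 1/24; Uzoma 1/6; Yetunde 1/24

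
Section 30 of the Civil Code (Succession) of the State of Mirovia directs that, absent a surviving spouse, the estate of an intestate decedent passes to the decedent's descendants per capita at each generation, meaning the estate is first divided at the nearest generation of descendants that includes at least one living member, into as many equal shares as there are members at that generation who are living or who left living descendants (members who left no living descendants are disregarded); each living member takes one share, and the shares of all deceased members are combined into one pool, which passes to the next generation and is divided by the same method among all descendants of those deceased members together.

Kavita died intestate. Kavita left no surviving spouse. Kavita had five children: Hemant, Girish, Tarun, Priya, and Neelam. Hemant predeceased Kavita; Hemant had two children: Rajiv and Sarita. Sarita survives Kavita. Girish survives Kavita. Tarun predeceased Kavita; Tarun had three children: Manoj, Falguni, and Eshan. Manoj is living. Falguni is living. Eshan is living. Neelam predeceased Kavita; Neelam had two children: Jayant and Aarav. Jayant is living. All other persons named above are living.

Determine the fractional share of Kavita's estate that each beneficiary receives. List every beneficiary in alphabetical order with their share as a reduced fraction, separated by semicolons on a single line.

There is no surviving spouse, so the entire estate passes to Kavita's descendants per capita at each generation.
At generation 1 (Hemant, Girish, Tarun, Priya, Neelam) there are 5 shares of (1)/5 = 1/5 each.
Living: Girish and Priya — each takes 1/5.
Deceased: Hemant, Tarun, and Neelam. Their combined 3/5 is pooled and carried to generation 2.
At generation 2 (Rajiv, Sarita, Manoj, Falguni, Eshan, Jayant, Aarav) there are 7 shares of (3/5)/7 = 3/35 each.
Living: Rajiv, Sarita, Manoj, Falguni, Eshan, Jayant, and Aarav — each takes 3/35.

Aarav 3/35; Eshan 3/35; Falguni 3/35; Girish 1/5; Jayant 3/35; Manoj 3/35; Priya 1/5; Rajiv 3/35; Sarita 3/35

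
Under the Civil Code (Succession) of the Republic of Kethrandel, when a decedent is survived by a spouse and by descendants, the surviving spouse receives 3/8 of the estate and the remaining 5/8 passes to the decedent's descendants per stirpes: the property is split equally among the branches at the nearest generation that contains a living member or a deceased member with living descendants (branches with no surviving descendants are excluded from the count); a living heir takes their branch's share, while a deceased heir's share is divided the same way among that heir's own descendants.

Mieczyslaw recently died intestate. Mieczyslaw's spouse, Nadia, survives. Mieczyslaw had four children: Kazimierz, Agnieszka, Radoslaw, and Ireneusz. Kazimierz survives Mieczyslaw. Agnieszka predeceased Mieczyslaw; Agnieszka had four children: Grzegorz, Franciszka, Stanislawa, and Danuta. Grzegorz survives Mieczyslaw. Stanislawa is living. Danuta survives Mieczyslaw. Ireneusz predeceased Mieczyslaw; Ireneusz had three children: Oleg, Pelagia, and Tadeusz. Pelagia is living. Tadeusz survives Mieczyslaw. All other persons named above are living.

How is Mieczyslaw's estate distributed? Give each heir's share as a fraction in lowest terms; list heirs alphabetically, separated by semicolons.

Danuta 5/128; Franciszka 5/128; Grzegorz 5/128; Kazimierz 5/32; Nadia 3/8; Oleg 5/96; Pelagia 5/96; Radoslaw 5/32; Stanislawa 5/128; Tadeusz 5/96

Nadia, as surviving spouse, takes 3/8.
The remaining 5/8 passes to Mieczyslaw's descendants per stirpes.
The 5/8 is divided into 4 equal shares of 5/32 among Kazimierz, Agnieszka, Radoslaw, Ireneusz.
Kazimierz is living and takes 5/32.
Agnieszka predeceased; the 5/32 allotted to Agnieszka's branch passes to Agnieszka's issue by representation.
The 5/32 is divided into 4 equal shares of 5/128 among Grzegorz, Franciszka, Stanislawa, Danuta.
Grzegorz is living and takes 5/128.
Franciszka is living and takes 5/128.
Stanislawa is living and takes 5/128.
Danuta is living and takes 5/128.
Radoslaw is living and takes 5/32.
Ireneusz predeceased; the 5/32 allotted to Ireneusz's branch passes to Ireneusz's issue by representation.
The 5/32 is divided into 3 equal shares of 5/96 among Oleg, Pelagia, Tadeusz.
Oleg is living and takes 5/96.
Pelagia is living and takes 5/96.
Tadeusz is living and takes 5/96.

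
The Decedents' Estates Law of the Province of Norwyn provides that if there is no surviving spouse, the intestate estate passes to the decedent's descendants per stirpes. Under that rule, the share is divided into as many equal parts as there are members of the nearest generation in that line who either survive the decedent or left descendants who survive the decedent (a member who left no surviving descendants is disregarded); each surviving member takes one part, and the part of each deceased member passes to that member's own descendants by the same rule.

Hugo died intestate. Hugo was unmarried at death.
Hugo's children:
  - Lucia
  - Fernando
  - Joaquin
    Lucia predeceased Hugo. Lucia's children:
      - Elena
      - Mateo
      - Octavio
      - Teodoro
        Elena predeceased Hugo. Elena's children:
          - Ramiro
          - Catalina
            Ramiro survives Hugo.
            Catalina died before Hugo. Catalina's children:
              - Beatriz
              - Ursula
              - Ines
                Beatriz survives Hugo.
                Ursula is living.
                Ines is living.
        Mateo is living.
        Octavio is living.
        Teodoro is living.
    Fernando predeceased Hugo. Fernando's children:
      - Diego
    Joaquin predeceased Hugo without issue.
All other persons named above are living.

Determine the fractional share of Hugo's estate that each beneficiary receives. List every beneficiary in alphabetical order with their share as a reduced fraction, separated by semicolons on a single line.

There is no surviving spouse, so the entire estate passes to Hugo's descendants per stirpes.
Joaquin left no surviving issue, so that branch lapses and is disregarded.
The estate is divided into 2 equal shares of 1/2 among Lucia, Fernando.
Lucia predeceased; the 1/2 allotted to Lucia's branch passes to Lucia's issue by representation.
The 1/2 is divided into 4 equal shares of 1/8 among Elena, Mateo, Octavio, Teodoro.
Elena predeceased; the 1/8 allotted to Elena's branch passes to Elena's issue by representation.
The 1/8 is divided into 2 equal shares of 1/16 among Ramiro, Catalina.
Ramiro is living and takes 1/16.
Catalina predeceased; the 1/16 allotted to Catalina's branch passes to Catalina's issue by representation.
The 1/16 is divided into 3 equal shares of 1/48 among Beatriz, Ursula, Ines.
Beatriz is living and takes 1/48.
Ursula is living and takes 1/48.
Ines is living and takes 1/48.
Mateo is living and takes 1/8.
Octavio is living and takes 1/8.
Teodoro is living and takes 1/8.
Fernando predeceased; the 1/2 allotted to Fernando's branch passes to Fernando's issue by representation.
Diego is the sole taker at this level and receives the full 1/2.

Beatriz 1/48; Diego 1/2; Ines 1/48; Mateo 1/8; Octavio 1/8; Ramiro 1/16; Teodoro 1/8; Ursula 1/48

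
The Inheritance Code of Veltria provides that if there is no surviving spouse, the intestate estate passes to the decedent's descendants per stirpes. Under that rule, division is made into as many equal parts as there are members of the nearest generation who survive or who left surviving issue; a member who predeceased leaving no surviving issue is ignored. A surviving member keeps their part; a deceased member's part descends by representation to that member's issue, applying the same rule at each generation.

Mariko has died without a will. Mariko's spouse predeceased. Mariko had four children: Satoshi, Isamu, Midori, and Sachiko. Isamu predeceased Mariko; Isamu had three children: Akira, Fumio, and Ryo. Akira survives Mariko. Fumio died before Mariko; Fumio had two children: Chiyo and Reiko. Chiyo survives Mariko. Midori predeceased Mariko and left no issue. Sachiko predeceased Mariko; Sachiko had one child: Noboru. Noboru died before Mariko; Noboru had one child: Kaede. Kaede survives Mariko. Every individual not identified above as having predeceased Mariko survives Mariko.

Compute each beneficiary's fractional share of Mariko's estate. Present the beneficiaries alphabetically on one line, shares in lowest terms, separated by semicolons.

There is no surviving spouse, so the entire estate passes to Mariko's descendants per stirpes.
Midori left no surviving issue, so that branch lapses and is disregarded.
The estate is divided into 3 equal shares of 1/3 among Satoshi, Isamu, Sachiko.
Satoshi is living and takes 1/3.
Isamu predeceased; the 1/3 allotted to Isamu's branch passes to Isamu's issue by representation.
The 1/3 is divided into 3 equal shares of 1/9 among Akira, Fumio, Ryo.
Akira is living and takes 1/9.
Fumio predeceased; the 1/9 allotted to Fumio's branch passes to Fumio's issue by representation.
The 1/9 is divided into 2 equal shares of 1/18 among Chiyo, Reiko.
Chiyo is living and takes 1/18.
Reiko is living and takes 1/18.
Ryo is living and takes 1/9.
Sachiko predeceased; the 1/3 allotted to Sachiko's branch passes to Sachiko's issue by representation.
Noboru's line is the sole branch at this level, so the full 1/3 passes to Noboru's issue by representation.
Kaede is the sole taker at this level and receives the full 1/3.

Akira 1/9; Chiyo 1/18; Kaede 1/3; Reiko 1/18; Ryo 1/9; Satoshi 1/3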